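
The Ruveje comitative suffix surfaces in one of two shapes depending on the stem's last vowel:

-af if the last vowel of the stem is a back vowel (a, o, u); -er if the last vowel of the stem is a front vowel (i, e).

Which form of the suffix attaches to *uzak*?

-af

The last vowel of *uzak* is /a/, which is a back vowel, so the suffix is -af.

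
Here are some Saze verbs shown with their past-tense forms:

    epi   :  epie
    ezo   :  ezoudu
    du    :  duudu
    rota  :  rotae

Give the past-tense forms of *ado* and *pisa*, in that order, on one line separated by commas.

The suffix is conditioned by the last vowel: -udu when the last vowel of the stem is a rounded vowel (*ezo*, *du*); -e when the last vowel of the stem is an unrounded vowel (*epi*, *rota*).
*ado* — last vowel /o/ (a rounded vowel) → -udu → *adoudu*.
*pisa* — last vowel /a/ (an unrounded vowel) → -e → *pisae*.

adoudu, pisae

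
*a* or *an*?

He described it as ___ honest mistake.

an

The indefinite article is chosen by the initial *sound* of the following word, not its spelling.
*honest* begins with the sound /ɒ/ (silent h) — a vowel sound.
So the article is *an*: He described it as an honest mistake.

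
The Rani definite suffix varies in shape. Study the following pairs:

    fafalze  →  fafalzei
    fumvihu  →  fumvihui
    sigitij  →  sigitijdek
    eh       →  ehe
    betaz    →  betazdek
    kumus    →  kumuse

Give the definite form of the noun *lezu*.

lezui

Looking at the final sound of each stem: -e when the stem ends in a voiceless consonant (*eh*, *kumus*); -dek when the stem ends in a voiced consonant (*sigitij*, *betaz*); -i when the stem ends in a vowel (*fafalze*, *fumvihu*).
Since the final sound of *lezu* is /u/ (a vowel), it takes -i, giving *lezui*.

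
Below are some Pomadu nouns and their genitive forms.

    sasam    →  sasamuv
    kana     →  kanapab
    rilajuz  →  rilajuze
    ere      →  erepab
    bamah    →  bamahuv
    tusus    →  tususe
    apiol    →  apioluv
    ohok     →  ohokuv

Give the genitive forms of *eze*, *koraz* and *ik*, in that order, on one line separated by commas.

The alternation tracks the final sound of the stem — -e when the stem ends in a sibilant (*rilajuz*, *tusus*); -uv when the stem ends in a non-sibilant consonant (*sasam*, *bamah*, *apiol*, *ohok*); -pab when the stem ends in a vowel (*kana*, *ere*).
Since the final sound of *eze* is /e/ (a vowel), it takes -pab, giving *ezepab*.
The final sound of *koraz* is /z/, which is a sibilant, so the suffix is -e, giving *koraze*.
*ik*: final sound = /k/, a non-sibilant consonant → -uv → *ikuv*.

ezepab, koraze, ikuv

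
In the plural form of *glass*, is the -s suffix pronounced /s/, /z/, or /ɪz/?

The stem *glass* ends in a sibilant (/s, z, ʃ, ʒ, tʃ, dʒ/).
The plural suffix surfaces as /ɪz/ after sibilants, /s/ after other voiceless consonants, and /z/ after other voiced sounds.
So the plural -s on *glass* is pronounced /ɪz/.

/ɪz/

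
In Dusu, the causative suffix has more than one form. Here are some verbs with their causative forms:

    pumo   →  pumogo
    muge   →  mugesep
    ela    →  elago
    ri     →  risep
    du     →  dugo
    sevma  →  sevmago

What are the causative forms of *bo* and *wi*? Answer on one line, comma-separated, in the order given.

The alternation tracks the last vowel of the stem — -sep when the last vowel of the stem is a front vowel (*muge*, *ri*); -go when the last vowel of the stem is a back vowel (*pumo*, *ela*, *du*, *sevma*).
Since the last vowel of *bo* is /o/ (a back vowel), it takes -go, giving *bogo*.
*wi* — last vowel /i/ (a front vowel) → -sep → *wisep*.

bogo, wisep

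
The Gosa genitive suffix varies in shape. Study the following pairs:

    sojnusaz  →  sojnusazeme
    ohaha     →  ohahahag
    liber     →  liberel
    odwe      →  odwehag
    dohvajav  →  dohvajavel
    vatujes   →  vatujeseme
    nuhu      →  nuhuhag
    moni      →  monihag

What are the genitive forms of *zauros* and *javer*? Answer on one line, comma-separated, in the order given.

zauroseme, javerel

Looking at the final sound of each stem: -eme when the stem ends in a sibilant (*sojnusaz*, *vatujes*); -el when the stem ends in a non-sibilant consonant (*liber*, *dohvajav*); -hag when the stem ends in a vowel (*ohaha*, *odwe*, *nuhu*, *moni*).
*zauros* — final sound /s/ (a sibilant) → -eme → *zauroseme*.
*javer*: final sound = /r/, a non-sibilant consonant → -el → *javerel*.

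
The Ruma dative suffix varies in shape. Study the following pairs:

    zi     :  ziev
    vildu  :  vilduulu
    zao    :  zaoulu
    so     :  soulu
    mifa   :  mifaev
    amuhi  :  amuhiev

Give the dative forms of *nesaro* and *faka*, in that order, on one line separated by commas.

nesaroulu, fakaev

The suffix is conditioned by the last vowel: -ulu when the last vowel of the stem is a rounded vowel (*vildu*, *zao*, *so*); -ev when the last vowel of the stem is an unrounded vowel (*zi*, *mifa*, *amuhi*).
*nesaro* — last vowel /o/ (a rounded vowel) → -ulu → *nesaroulu*.
*faka* — last vowel /a/ (an unrounded vowel) → -ev → *fakaev*.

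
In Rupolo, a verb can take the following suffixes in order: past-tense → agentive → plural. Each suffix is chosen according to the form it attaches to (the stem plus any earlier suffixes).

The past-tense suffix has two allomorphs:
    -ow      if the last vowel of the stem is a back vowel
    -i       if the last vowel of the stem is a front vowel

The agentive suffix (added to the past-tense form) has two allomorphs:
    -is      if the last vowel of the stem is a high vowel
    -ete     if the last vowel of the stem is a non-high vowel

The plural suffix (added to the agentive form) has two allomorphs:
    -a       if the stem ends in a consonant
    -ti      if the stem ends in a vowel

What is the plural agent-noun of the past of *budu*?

buduoweteti

*budu* — last vowel /u/ (a back vowel) → -ow → *buduow*.
The past-tense form *buduow*: last vowel = /o/, a non-high vowel → -ete → *buduowete*.
The agentive form *buduowete* — final sound /e/ (a vowel) → -ti → *buduoweteti*.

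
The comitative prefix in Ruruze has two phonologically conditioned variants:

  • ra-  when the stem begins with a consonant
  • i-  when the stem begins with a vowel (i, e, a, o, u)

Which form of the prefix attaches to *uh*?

i-

Since the first sound of *uh* is /u/ (a vowel), it takes i-.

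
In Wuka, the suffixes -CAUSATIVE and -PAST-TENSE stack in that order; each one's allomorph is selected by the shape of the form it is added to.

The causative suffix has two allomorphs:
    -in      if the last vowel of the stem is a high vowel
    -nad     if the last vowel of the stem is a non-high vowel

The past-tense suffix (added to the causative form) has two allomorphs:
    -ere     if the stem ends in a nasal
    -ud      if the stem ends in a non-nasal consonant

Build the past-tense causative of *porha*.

porhanadud

The last vowel of *porha* is /a/, which is a non-high vowel, so the causative suffix is -nad, giving *porhanad*.
The causative form *porhanad*: final consonant = /d/, non-nasal → -ud → *porhanadud*.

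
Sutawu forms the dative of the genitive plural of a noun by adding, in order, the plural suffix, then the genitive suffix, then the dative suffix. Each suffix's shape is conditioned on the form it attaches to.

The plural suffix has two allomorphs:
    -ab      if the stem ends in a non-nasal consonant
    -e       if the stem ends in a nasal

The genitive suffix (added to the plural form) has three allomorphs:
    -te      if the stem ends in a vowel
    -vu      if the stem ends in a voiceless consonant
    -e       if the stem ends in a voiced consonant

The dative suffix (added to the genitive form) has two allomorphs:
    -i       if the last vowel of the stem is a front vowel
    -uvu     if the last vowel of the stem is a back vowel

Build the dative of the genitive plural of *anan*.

The final consonant of *anan* is /n/, which is a nasal, so the plural suffix is -e, giving *anane*.
The plural form *anane*: final sound = /e/, a vowel → -te → *ananete*.
The last vowel of the genitive form *ananete* is /e/, which is a front vowel, so the dative suffix is -i, giving *ananetei*.

ananetei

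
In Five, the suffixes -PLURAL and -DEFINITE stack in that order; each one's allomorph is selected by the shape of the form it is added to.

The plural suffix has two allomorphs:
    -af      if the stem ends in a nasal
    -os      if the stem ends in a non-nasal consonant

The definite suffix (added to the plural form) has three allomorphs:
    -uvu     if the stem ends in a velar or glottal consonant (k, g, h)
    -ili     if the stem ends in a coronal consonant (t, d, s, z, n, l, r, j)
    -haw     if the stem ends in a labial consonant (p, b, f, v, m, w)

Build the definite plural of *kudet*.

*kudet*: final consonant = /t/, non-nasal → -os → *kudetos*.
The plural form *kudetos*: final consonant = /s/, coronal → -ili → *kudetosili*.

kudetosili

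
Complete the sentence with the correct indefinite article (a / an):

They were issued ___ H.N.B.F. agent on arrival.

The indefinite article is chosen by the initial *sound* of the following word, not its spelling.
The initialism *H.N.B.F.* is read letter by letter; the first letter, H, is pronounced /eɪtʃ/, which begins with a vowel sound.
So the article is *an*: They were issued an H.N.B.F. agent on arrival.

an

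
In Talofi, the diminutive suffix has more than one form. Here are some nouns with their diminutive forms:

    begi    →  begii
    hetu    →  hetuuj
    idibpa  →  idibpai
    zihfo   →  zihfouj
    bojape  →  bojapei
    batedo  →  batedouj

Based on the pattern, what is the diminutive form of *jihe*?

jihei

The suffix is conditioned by the last vowel: -uj when the last vowel of the stem is a rounded vowel (*hetu*, *zihfo*, *batedo*); -i when the last vowel of the stem is an unrounded vowel (*begi*, *idibpa*, *bojape*).
*jihe* — last vowel /e/ (an unrounded vowel) → -i → *jihei*.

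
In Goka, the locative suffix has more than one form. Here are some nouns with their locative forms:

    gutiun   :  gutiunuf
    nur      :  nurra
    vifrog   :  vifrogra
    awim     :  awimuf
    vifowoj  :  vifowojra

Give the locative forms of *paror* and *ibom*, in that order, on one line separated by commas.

Looking at the final consonant of each stem: -uf when the stem ends in a nasal (*gutiun*, *awim*); -ra when the stem ends in a non-nasal consonant (*nur*, *vifrog*, *vifowoj*).
*paror*: final consonant = /r/, non-nasal → -ra → *parorra*.
The final consonant of *ibom* is /m/, which is a nasal, so the suffix is -uf, giving *ibomuf*.

parorra, ibomuf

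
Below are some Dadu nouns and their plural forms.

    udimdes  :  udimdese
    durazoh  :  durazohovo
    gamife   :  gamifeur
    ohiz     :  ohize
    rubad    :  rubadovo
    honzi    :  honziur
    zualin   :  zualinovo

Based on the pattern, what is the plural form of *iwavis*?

iwavise

The suffix is conditioned by the final sound: -e when the stem ends in a sibilant (*udimdes*, *ohiz*); -ovo when the stem ends in a non-sibilant consonant (*durazoh*, *rubad*, *zualin*); -ur when the stem ends in a vowel (*gamife*, *honzi*).
Since the final sound of *iwavis* is /s/ (a sibilant), it takes -e, giving *iwavise*.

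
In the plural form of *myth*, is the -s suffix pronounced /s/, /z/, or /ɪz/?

The stem *myth* ends in a voiceless non-sibilant consonant.
The plural suffix surfaces as /ɪz/ after sibilants, /s/ after other voiceless consonants, and /z/ after other voiced sounds.
So the plural -s on *myth* is pronounced /s/.

/s/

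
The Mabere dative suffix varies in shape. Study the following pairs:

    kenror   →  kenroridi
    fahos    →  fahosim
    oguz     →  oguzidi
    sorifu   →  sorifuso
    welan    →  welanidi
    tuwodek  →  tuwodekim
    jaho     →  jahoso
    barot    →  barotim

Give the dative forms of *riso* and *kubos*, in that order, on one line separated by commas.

risoso, kubosim

The alternation tracks the final sound of the stem — -im when the stem ends in a voiceless consonant (*fahos*, *tuwodek*, *barot*); -idi when the stem ends in a voiced consonant (*kenror*, *oguz*, *welan*); -so when the stem ends in a vowel (*sorifu*, *jaho*).
*riso*: final sound = /o/, a vowel → -so → *risoso*.
*kubos*: final sound = /s/, a voiceless consonant → -im → *kubosim*.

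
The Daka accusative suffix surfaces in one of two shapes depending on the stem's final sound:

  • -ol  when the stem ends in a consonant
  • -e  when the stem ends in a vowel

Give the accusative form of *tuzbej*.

tuzbejol

*tuzbej* — final sound /j/ (a consonant) → -ol → *tuzbejol*.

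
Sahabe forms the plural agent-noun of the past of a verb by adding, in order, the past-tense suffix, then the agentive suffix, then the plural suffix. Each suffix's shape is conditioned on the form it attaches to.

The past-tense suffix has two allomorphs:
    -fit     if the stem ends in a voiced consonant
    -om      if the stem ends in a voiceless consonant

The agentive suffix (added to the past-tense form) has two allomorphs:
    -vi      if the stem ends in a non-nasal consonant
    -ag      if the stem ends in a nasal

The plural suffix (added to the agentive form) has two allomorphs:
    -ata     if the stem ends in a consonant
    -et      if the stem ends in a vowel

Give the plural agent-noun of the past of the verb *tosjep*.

tosjepomagata

*tosjep* — final consonant /p/ (voiceless) → -om → *tosjepom*.
The final consonant of the past-tense form *tosjepom* is /m/, which is a nasal, so the agentive suffix is -ag, giving *tosjepomag*.
The agentive form *tosjepomag*: final sound = /g/, a consonant → -ata → *tosjepomagata*.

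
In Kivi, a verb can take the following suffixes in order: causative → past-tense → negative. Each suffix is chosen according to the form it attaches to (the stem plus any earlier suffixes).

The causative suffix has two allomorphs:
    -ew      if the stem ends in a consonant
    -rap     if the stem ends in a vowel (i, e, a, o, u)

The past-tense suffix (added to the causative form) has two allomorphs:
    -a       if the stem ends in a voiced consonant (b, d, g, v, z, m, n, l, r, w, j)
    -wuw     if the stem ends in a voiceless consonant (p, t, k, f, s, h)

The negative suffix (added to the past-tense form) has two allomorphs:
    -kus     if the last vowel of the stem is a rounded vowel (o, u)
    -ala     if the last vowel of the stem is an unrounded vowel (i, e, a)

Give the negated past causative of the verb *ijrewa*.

*ijrewa* — final sound /a/ (a vowel) → -rap → *ijrewarap*.
The causative form *ijrewarap*: final consonant = /p/, voiceless → -wuw → *ijrewarapwuw*.
The last vowel of the past-tense form *ijrewarapwuw* is /u/, which is a rounded vowel, so the negative suffix is -kus, giving *ijrewarapwuwkus*.

ijrewarapwuwkus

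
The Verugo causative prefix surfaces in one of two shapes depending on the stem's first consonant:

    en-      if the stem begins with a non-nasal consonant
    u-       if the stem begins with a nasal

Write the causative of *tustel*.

entustel

Since the first consonant of *tustel* is /t/ (non-nasal), it takes en-, giving *entustel*.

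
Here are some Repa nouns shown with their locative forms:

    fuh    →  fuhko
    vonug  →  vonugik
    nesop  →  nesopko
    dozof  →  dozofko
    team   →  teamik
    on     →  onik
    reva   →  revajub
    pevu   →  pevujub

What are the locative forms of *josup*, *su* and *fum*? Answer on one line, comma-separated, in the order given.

josupko, sujub, fumik

The alternation tracks the final sound of the stem — -ko when the stem ends in a voiceless consonant (*fuh*, *nesop*, *dozof*); -ik when the stem ends in a voiced consonant (*vonug*, *team*, *on*); -jub when the stem ends in a vowel (*reva*, *pevu*).
*josup*: final sound = /p/, a voiceless consonant → -ko → *josupko*.
*su* — final sound /u/ (a vowel) → -jub → *sujub*.
*fum* — final sound /m/ (a voiced consonant) → -ik → *fumik*.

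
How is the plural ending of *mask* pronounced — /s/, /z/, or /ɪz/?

/s/

The stem *mask* ends in a voiceless non-sibilant consonant.
The plural suffix surfaces as /ɪz/ after sibilants, /s/ after other voiceless consonants, and /z/ after other voiced sounds.
So the plural -s on *mask* is pronounced /s/.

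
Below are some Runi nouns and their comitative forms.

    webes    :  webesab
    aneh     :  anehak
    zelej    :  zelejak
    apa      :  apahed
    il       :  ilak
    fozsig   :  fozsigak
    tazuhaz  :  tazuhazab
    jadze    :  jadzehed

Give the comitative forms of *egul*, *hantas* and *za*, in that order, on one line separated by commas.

egulak, hantasab, zahed

Looking at the final sound of each stem: -ab when the stem ends in a sibilant (*webes*, *tazuhaz*); -ak when the stem ends in a non-sibilant consonant (*aneh*, *zelej*, *il*, *fozsig*); -hed when the stem ends in a vowel (*apa*, *jadze*).
Since the final sound of *egul* is /l/ (a non-sibilant consonant), it takes -ak, giving *egulak*.
Since the final sound of *hantas* is /s/ (a sibilant), it takes -ab, giving *hantasab*.
*za* — final sound /a/ (a vowel) → -hed → *zahed*.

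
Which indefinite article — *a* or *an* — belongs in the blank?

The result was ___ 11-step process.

an

The indefinite article is chosen by the initial *sound* of the following word, not its spelling.
The number *11* is spoken "eleven", beginning with /ɪˈlɛvən/ — a vowel sound.
So the article is *an*: The result was an 11-step process.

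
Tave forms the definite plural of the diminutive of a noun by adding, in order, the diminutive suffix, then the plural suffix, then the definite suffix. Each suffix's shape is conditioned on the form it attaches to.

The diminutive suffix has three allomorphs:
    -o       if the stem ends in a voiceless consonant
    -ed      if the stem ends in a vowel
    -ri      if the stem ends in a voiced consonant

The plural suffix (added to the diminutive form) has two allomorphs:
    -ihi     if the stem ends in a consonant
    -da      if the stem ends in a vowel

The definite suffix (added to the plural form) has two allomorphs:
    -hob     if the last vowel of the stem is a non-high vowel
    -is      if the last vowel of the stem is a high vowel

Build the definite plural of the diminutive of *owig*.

*owig* — final sound /g/ (a voiced consonant) → -ri → *owigri*.
The diminutive form *owigri*: final sound = /i/, a vowel → -da → *owigrida*.
The plural form *owigrida* — last vowel /a/ (a non-high vowel) → -hob → *owigridahob*.

owigridahob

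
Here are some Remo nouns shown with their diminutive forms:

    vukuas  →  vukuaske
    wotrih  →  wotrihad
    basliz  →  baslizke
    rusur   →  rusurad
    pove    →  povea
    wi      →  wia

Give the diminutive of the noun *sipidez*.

sipidezke

The pattern is sibilance of the final sound: -ke when the stem ends in a sibilant (*vukuas*, *basliz*); -ad when the stem ends in a non-sibilant consonant (*wotrih*, *rusur*); -a when the stem ends in a vowel (*pove*, *wi*).
Since the final sound of *sipidez* is /z/ (a sibilant), it takes -ke, giving *sipidezke*.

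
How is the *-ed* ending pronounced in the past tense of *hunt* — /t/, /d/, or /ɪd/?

/ɪd/

The stem *hunt* ends in /t/ or /d/.
The -ed suffix is realized as /ɪd/ after /t, d/; as /t/ after other voiceless consonants; and as /d/ after other voiced sounds.
So -ed on *hunt* is pronounced /ɪd/.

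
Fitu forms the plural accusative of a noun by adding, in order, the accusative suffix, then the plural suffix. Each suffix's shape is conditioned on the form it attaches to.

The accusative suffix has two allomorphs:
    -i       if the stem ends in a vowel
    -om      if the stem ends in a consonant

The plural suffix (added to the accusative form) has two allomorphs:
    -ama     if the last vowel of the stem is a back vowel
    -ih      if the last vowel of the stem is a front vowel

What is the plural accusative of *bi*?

*bi*: final sound = /i/, a vowel → -i → *bii*.
The accusative form *bii*: last vowel = /i/, a front vowel → -ih → *biiih*.

biiih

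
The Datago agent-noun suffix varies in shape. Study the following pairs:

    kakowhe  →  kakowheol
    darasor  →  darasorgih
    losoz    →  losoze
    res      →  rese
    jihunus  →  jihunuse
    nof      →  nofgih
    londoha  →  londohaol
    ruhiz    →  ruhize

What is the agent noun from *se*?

The alternation tracks the final sound of the stem — -e when the stem ends in a sibilant (*losoz*, *res*, *jihunus*, *ruhiz*); -gih when the stem ends in a non-sibilant consonant (*darasor*, *nof*); -ol when the stem ends in a vowel (*kakowhe*, *londoha*).
*se* — final sound /e/ (a vowel) → -ol → *seol*.

seol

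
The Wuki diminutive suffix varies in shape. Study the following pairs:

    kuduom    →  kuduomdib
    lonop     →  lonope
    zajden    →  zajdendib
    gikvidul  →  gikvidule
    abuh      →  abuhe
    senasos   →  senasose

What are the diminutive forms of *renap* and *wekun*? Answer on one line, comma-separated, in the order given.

The alternation tracks the final consonant of the stem — -dib when the stem ends in a nasal (*kuduom*, *zajden*); -e when the stem ends in a non-nasal consonant (*lonop*, *gikvidul*, *abuh*, *senasos*).
*renap* — final consonant /p/ (non-nasal) → -e → *renape*.
The final consonant of *wekun* is /n/, which is a nasal, so the suffix is -dib, giving *wekundib*.

renape, wekundib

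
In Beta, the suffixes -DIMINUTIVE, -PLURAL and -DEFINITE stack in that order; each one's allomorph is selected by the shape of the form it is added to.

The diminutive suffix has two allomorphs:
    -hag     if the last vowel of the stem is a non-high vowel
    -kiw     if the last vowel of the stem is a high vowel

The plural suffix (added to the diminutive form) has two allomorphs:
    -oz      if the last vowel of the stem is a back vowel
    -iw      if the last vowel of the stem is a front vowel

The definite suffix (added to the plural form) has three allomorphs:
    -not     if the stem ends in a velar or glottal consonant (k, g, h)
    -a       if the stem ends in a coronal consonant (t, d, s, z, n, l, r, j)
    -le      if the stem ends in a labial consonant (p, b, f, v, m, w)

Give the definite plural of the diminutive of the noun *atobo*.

atobohagoza

*atobo* — last vowel /o/ (a non-high vowel) → -hag → *atobohag*.
Since the last vowel of the diminutive form *atobohag* is /a/ (a back vowel), it takes -oz, giving *atobohagoz*.
The final consonant of the plural form *atobohagoz* is /z/, which is coronal, so the definite suffix is -a, giving *atobohagoza*.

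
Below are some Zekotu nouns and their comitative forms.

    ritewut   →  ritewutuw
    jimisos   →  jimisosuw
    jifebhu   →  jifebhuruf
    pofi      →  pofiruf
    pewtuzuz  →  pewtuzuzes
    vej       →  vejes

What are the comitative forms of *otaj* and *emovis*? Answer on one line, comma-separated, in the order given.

otajes, emovisuw

The suffix is conditioned by the final sound: -uw when the stem ends in a voiceless consonant (*ritewut*, *jimisos*); -es when the stem ends in a voiced consonant (*pewtuzuz*, *vej*); -ruf when the stem ends in a vowel (*jifebhu*, *pofi*).
*otaj*: final sound = /j/, a voiced consonant → -es → *otajes*.
*emovis*: final sound = /s/, a voiceless consonant → -uw → *emovisuw*.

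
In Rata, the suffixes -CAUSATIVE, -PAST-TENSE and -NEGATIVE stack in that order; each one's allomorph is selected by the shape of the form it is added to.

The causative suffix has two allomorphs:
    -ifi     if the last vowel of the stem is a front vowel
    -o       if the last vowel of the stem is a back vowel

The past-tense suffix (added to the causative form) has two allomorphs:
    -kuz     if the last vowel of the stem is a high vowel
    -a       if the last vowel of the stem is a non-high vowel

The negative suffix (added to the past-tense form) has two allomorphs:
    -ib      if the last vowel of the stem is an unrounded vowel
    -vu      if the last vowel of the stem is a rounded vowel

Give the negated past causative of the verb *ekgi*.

The last vowel of *ekgi* is /i/, which is a front vowel, so the causative suffix is -ifi, giving *ekgiifi*.
The causative form *ekgiifi* — last vowel /i/ (a high vowel) → -kuz → *ekgiifikuz*.
The last vowel of the past-tense form *ekgiifikuz* is /u/, which is a rounded vowel, so the negative suffix is -vu, giving *ekgiifikuzvu*.

ekgiifikuzvu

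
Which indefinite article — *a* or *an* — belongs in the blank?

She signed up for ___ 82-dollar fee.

an

The indefinite article is chosen by the initial *sound* of the following word, not its spelling.
The number *82* is spoken "eighty-…", beginning with /ˈeɪti/ — a vowel sound.
So the article is *an*: She signed up for an 82-dollar fee.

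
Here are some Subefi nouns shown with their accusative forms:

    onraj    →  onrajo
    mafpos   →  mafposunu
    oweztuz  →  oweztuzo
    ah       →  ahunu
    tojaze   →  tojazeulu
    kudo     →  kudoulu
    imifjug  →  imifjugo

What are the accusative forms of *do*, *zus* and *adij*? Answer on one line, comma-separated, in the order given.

The alternation tracks the final sound of the stem — -unu when the stem ends in a voiceless consonant (*mafpos*, *ah*); -o when the stem ends in a voiced consonant (*onraj*, *oweztuz*, *imifjug*); -ulu when the stem ends in a vowel (*tojaze*, *kudo*).
The final sound of *do* is /o/, which is a vowel, so the suffix is -ulu, giving *doulu*.
The final sound of *zus* is /s/, which is a voiceless consonant, so the suffix is -unu, giving *zusunu*.
*adij*: final sound = /j/, a voiced consonant → -o → *adijo*.

doulu, zusunu, adijo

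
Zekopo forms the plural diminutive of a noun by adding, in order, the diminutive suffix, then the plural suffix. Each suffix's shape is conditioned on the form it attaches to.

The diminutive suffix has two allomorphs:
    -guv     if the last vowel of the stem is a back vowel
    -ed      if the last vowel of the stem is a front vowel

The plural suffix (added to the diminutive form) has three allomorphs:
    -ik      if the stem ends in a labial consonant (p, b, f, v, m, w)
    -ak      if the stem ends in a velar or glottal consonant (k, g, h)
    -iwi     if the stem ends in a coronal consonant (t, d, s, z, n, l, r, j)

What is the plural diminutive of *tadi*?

Since the last vowel of *tadi* is /i/ (a front vowel), it takes -ed, giving *tadied*.
The diminutive form *tadied* — final consonant /d/ (coronal) → -iwi → *tadiediwi*.

tadiediwi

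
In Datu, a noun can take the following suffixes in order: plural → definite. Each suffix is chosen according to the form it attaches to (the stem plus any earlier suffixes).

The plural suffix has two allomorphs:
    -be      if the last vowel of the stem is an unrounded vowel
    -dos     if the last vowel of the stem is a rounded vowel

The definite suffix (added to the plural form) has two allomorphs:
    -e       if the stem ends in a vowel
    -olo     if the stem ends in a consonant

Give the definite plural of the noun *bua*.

buabee

*bua*: last vowel = /a/, an unrounded vowel → -be → *buabe*.
Since the final sound of the plural form *buabe* is /e/ (a vowel), it takes -e, giving *buabee*.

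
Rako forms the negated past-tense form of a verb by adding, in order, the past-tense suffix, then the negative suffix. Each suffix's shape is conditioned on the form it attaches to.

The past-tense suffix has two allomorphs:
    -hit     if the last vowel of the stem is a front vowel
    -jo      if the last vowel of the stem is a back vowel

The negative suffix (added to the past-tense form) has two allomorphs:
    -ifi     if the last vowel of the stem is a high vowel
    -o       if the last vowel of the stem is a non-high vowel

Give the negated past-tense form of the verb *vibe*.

*vibe* — last vowel /e/ (a front vowel) → -hit → *vibehit*.
The past-tense form *vibehit* — last vowel /i/ (a high vowel) → -ifi → *vibehitifi*.

vibehitifi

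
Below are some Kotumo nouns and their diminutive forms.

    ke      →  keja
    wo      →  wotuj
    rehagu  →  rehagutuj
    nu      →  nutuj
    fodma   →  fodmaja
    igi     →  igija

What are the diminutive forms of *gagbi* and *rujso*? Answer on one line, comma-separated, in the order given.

gagbija, rujsotuj

Looking at the last vowel of each stem: -tuj when the last vowel of the stem is a rounded vowel (*wo*, *rehagu*, *nu*); -ja when the last vowel of the stem is an unrounded vowel (*ke*, *fodma*, *igi*).
Since the last vowel of *gagbi* is /i/ (an unrounded vowel), it takes -ja, giving *gagbija*.
Since the last vowel of *rujso* is /o/ (a rounded vowel), it takes -tuj, giving *rujsotuj*.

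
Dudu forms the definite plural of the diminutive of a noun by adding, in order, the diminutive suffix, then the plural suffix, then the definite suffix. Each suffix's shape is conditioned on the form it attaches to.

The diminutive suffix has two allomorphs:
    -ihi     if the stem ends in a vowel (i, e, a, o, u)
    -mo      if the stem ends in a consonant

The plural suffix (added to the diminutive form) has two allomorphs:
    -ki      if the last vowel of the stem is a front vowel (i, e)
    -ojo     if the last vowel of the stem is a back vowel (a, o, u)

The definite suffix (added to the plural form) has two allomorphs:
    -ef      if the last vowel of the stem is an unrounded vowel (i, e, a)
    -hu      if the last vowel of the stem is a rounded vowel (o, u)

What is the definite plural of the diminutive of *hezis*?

hezismoojohu

*hezis*: final sound = /s/, a consonant → -mo → *hezismo*.
The diminutive form *hezismo*: last vowel = /o/, a back vowel → -ojo → *hezismoojo*.
The plural form *hezismoojo* — last vowel /o/ (a rounded vowel) → -hu → *hezismoojohu*.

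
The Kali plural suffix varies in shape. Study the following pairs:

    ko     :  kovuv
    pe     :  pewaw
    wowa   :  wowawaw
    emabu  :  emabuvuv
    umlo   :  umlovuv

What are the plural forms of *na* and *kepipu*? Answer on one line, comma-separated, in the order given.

nawaw, kepipuvuv

The alternation tracks the last vowel of the stem — -vuv when the last vowel of the stem is a rounded vowel (*ko*, *emabu*, *umlo*); -waw when the last vowel of the stem is an unrounded vowel (*pe*, *wowa*).
The last vowel of *na* is /a/, which is an unrounded vowel, so the suffix is -waw, giving *nawaw*.
Since the last vowel of *kepipu* is /u/ (a rounded vowel), it takes -vuv, giving *kepipuvuv*.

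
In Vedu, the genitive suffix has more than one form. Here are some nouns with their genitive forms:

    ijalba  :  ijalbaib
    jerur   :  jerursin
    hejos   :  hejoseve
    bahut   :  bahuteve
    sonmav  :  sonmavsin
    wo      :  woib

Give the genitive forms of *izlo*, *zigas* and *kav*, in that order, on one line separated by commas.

Looking at the final sound of each stem: -eve when the stem ends in a voiceless consonant (*hejos*, *bahut*); -sin when the stem ends in a voiced consonant (*jerur*, *sonmav*); -ib when the stem ends in a vowel (*ijalba*, *wo*).
Since the final sound of *izlo* is /o/ (a vowel), it takes -ib, giving *izloib*.
*zigas*: final sound = /s/, a voiceless consonant → -eve → *zigaseve*.
The final sound of *kav* is /v/, which is a voiced consonant, so the suffix is -sin, giving *kavsin*.

izloib, zigaseve, kavsin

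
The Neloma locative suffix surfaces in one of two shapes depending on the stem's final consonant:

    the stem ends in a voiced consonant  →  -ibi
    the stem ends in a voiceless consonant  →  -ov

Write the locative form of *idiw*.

The final consonant of *idiw* is /w/, which is voiced, so the suffix is -ibi, giving *idiwibi*.

idiwibi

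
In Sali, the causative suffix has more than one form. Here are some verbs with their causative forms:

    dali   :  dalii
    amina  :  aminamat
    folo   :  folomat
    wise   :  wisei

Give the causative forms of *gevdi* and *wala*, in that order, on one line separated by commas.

The alternation tracks the last vowel of the stem — -i when the last vowel of the stem is a front vowel (*dali*, *wise*); -mat when the last vowel of the stem is a back vowel (*amina*, *folo*).
*gevdi* — last vowel /i/ (a front vowel) → -i → *gevdii*.
The last vowel of *wala* is /a/, which is a back vowel, so the suffix is -mat, giving *walamat*.

gevdii, walamat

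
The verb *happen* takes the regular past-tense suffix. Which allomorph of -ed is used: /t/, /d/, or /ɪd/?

The stem *happen* ends in a voiced sound other than /d/.
The -ed suffix is realized as /ɪd/ after /t, d/; as /t/ after other voiceless consonants; and as /d/ after other voiced sounds.
So -ed on *happen* is pronounced /d/.

/d/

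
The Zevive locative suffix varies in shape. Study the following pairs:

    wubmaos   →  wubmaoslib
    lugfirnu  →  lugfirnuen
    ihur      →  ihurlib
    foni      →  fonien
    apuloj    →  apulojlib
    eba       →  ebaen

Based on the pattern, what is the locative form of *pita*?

The alternation tracks the final sound of the stem — -lib when the stem ends in a consonant (*wubmaos*, *ihur*, *apuloj*); -en when the stem ends in a vowel (*lugfirnu*, *foni*, *eba*).
*pita* — final sound /a/ (a vowel) → -en → *pitaen*.

pitaen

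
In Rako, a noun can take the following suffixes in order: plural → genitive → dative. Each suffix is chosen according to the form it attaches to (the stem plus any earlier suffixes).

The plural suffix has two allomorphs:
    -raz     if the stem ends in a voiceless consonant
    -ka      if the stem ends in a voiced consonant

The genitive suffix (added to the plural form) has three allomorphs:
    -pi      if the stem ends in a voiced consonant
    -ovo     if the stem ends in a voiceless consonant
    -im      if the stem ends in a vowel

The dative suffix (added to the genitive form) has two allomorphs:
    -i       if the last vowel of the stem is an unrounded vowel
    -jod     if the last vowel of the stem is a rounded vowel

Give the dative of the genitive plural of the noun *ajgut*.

ajgutrazpii

The final consonant of *ajgut* is /t/, which is voiceless, so the plural suffix is -raz, giving *ajgutraz*.
The plural form *ajgutraz*: final sound = /z/, a voiced consonant → -pi → *ajgutrazpi*.
The genitive form *ajgutrazpi* — last vowel /i/ (an unrounded vowel) → -i → *ajgutrazpii*.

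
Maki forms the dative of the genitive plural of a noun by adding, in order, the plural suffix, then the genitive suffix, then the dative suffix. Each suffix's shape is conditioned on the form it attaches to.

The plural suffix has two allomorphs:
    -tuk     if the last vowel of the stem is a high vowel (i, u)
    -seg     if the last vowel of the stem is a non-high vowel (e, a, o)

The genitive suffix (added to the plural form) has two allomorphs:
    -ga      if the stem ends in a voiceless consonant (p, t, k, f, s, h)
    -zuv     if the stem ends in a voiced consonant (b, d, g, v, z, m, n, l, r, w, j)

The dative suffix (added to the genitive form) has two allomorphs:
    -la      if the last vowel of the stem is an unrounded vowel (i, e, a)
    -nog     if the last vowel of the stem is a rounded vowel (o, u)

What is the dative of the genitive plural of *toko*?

tokosegzuvnog

*toko* — last vowel /o/ (a non-high vowel) → -seg → *tokoseg*.
Since the final consonant of the plural form *tokoseg* is /g/ (voiced), it takes -zuv, giving *tokosegzuv*.
The genitive form *tokosegzuv*: last vowel = /u/, a rounded vowel → -nog → *tokosegzuvnog*.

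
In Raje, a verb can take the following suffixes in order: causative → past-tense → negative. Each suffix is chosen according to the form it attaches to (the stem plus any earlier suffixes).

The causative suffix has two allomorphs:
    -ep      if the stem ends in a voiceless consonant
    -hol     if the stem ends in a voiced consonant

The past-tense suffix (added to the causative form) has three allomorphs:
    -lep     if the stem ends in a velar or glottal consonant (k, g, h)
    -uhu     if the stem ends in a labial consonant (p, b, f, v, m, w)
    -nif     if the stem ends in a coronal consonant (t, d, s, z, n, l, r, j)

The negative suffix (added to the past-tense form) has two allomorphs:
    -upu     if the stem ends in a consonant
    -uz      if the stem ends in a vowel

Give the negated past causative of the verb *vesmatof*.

vesmatofepuhuuz

*vesmatof*: final consonant = /f/, voiceless → -ep → *vesmatofep*.
The causative form *vesmatofep* — final consonant /p/ (labial) → -uhu → *vesmatofepuhu*.
The final sound of the past-tense form *vesmatofepuhu* is /u/, which is a vowel, so the negative suffix is -uz, giving *vesmatofepuhuuz*.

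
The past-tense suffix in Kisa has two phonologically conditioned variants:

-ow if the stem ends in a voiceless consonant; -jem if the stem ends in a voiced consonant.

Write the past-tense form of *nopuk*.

Since the final consonant of *nopuk* is /k/ (voiceless), it takes -ow, giving *nopukow*.

nopukow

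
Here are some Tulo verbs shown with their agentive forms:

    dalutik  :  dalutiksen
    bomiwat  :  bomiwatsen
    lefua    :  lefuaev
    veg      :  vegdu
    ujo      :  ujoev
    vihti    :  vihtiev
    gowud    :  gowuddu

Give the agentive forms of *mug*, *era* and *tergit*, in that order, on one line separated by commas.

mugdu, eraev, tergitsen

Looking at the final sound of each stem: -sen when the stem ends in a voiceless consonant (*dalutik*, *bomiwat*); -du when the stem ends in a voiced consonant (*veg*, *gowud*); -ev when the stem ends in a vowel (*lefua*, *ujo*, *vihti*).
*mug*: final sound = /g/, a voiced consonant → -du → *mugdu*.
*era*: final sound = /a/, a vowel → -ev → *eraev*.
The final sound of *tergit* is /t/, which is a voiceless consonant, so the suffix is -sen, giving *tergitsen*.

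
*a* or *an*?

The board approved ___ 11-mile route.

an

The indefinite article is chosen by the initial *sound* of the following word, not its spelling.
The number *11* is spoken "eleven", beginning with /ɪˈlɛvən/ — a vowel sound.
So the article is *an*: The board approved an 11-mile route.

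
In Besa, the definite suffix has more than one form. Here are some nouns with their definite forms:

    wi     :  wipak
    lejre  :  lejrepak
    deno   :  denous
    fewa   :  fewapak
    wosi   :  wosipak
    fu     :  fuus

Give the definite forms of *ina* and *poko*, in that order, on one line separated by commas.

The pattern is rounding harmony: -us when the last vowel of the stem is a rounded vowel (*deno*, *fu*); -pak when the last vowel of the stem is an unrounded vowel (*wi*, *lejre*, *fewa*, *wosi*).
*ina*: last vowel = /a/, an unrounded vowel → -pak → *inapak*.
The last vowel of *poko* is /o/, which is a rounded vowel, so the suffix is -us, giving *pokous*.

inapak, pokous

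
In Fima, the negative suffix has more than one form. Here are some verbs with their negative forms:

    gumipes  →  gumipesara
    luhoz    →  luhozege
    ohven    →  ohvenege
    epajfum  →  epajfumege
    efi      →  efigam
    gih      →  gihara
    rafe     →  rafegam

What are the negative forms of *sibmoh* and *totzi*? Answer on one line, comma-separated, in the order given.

The alternation tracks the final sound of the stem — -ara when the stem ends in a voiceless consonant (*gumipes*, *gih*); -ege when the stem ends in a voiced consonant (*luhoz*, *ohven*, *epajfum*); -gam when the stem ends in a vowel (*efi*, *rafe*).
*sibmoh*: final sound = /h/, a voiceless consonant → -ara → *sibmohara*.
Since the final sound of *totzi* is /i/ (a vowel), it takes -gam, giving *totzigam*.

sibmohara, totzigam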